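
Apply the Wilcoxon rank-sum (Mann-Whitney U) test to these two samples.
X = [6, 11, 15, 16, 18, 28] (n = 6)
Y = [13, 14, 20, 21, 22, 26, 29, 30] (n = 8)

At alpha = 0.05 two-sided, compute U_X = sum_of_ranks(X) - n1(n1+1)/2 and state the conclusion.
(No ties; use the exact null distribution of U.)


Step 1: Combine and sort all 14 observations; assign midranks.
sorted (value, group): (6,X), (11,X), (13,Y), (14,Y), (15,X), (16,X), (18,X), (20,Y), (21,Y), (22,Y), (26,Y), (28,X), (29,Y), (30,Y)
ranks: 6->1, 11->2, 13->3, 14->4, 15->5, 16->6, 18->7, 20->8, 21->9, 22->10, 26->11, 28->12, 29->13, 30->14
Step 2: Rank sum for X: R1 = 1 + 2 + 5 + 6 + 7 + 12 = 33.
Step 3: U_X = R1 - n1(n1+1)/2 = 33 - 6*7/2 = 33 - 21 = 12.
       U_Y = n1*n2 - U_X = 48 - 12 = 36.
Step 4: No ties, so the exact null distribution of U (based on enumerating the C(14,6) = 3003 equally likely rank assignments) gives the two-sided p-value.
Step 5: p-value = 0.141858; compare to alpha = 0.05. fail to reject H0.

U_X = 12, p = 0.141858, fail to reject H0 at alpha = 0.05.


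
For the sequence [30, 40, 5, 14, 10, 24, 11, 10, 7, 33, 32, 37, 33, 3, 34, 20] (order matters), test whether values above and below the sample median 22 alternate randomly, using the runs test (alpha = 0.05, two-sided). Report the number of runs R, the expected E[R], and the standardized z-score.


Step 1: Compute median = 22; label A = above, B = below.
Labels in order: AABBBABBBAAAABAB  (n_A = 8, n_B = 8)
Step 2: Count runs R = 8.
Step 3: Under H0 (random ordering), E[R] = 2*n_A*n_B/(n_A+n_B) + 1 = 2*8*8/16 + 1 = 9.0000.
        Var[R] = 2*n_A*n_B*(2*n_A*n_B - n_A - n_B) / ((n_A+n_B)^2 * (n_A+n_B-1)) = 14336/3840 = 3.7333.
        SD[R] = 1.9322.
Step 4: Continuity-corrected z = (R + 0.5 - E[R]) / SD[R] = (8 + 0.5 - 9.0000) / 1.9322 = -0.2588.
Step 5: Two-sided p-value via normal approximation = 2*(1 - Phi(|z|)) = 0.795809.
Step 6: alpha = 0.05. fail to reject H0.

R = 8, z = -0.2588, p = 0.795809, fail to reject H0.


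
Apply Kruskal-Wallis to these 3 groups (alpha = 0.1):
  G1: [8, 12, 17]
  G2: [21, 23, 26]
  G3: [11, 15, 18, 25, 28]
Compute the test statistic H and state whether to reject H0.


Step 1: Combine all N = 11 observations and assign midranks.
sorted (value, group, rank): (8,G1,1), (11,G3,2), (12,G1,3), (15,G3,4), (17,G1,5), (18,G3,6), (21,G2,7), (23,G2,8), (25,G3,9), (26,G2,10), (28,G3,11)
Step 2: Sum ranks within each group.
R_1 = 9 (n_1 = 3)
R_2 = 25 (n_2 = 3)
R_3 = 32 (n_3 = 5)
Step 3: H = 12/(N(N+1)) * sum(R_i^2/n_i) - 3(N+1)
     = 12/(11*12) * (9^2/3 + 25^2/3 + 32^2/5) - 3*12
     = 0.090909 * 440.133 - 36
     = 4.012121.
Step 4: No ties, so H is used without correction.
Step 5: Under H0, H ~ chi^2(2); p-value = 0.134518.
Step 6: alpha = 0.1. fail to reject H0.

H = 4.0121, df = 2, p = 0.134518, fail to reject H0.


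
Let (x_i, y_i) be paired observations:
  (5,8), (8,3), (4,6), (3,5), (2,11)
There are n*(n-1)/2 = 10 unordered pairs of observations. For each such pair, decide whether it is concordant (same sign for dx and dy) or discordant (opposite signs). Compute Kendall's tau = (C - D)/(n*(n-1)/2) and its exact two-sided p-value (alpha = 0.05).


Step 1: Enumerate the 10 unordered pairs (i,j) with i<j and classify each by sign(x_j-x_i) * sign(y_j-y_i).
  (1,2):dx=+3,dy=-5->D; (1,3):dx=-1,dy=-2->C; (1,4):dx=-2,dy=-3->C; (1,5):dx=-3,dy=+3->D
  (2,3):dx=-4,dy=+3->D; (2,4):dx=-5,dy=+2->D; (2,5):dx=-6,dy=+8->D; (3,4):dx=-1,dy=-1->C
  (3,5):dx=-2,dy=+5->D; (4,5):dx=-1,dy=+6->D
Step 2: C = 3, D = 7, total pairs = 10.
Step 3: tau = (C - D)/(n(n-1)/2) = (3 - 7)/10 = -0.400000.
Step 4: Exact two-sided p-value (enumerate n! = 120 permutations of y under H0): p = 0.483333.
Step 5: alpha = 0.05. fail to reject H0.

tau_b = -0.4000 (C=3, D=7), p = 0.483333, fail to reject H0.


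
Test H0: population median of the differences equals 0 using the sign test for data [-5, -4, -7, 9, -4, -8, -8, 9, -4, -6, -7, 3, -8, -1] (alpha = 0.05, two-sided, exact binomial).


Step 1: Discard zero differences. Original n = 14; n_eff = number of nonzero differences = 14.
Nonzero differences (with sign): -5, -4, -7, +9, -4, -8, -8, +9, -4, -6, -7, +3, -8, -1
Step 2: Count signs: positive = 3, negative = 11.
Step 3: Under H0: P(positive) = 0.5, so the number of positives S ~ Bin(14, 0.5).
Step 4: Two-sided exact p-value = sum of Bin(14,0.5) probabilities at or below the observed probability = 0.057373.
Step 5: alpha = 0.05. fail to reject H0.

n_eff = 14, pos = 3, neg = 11, p = 0.057373, fail to reject H0.


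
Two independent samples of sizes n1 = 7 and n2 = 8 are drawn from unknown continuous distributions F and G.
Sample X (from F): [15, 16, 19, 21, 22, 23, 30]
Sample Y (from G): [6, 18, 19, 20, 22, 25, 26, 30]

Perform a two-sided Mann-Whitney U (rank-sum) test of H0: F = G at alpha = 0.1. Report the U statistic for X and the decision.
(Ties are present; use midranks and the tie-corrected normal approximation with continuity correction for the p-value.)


Step 1: Combine and sort all 15 observations; assign midranks.
sorted (value, group): (6,Y), (15,X), (16,X), (18,Y), (19,X), (19,Y), (20,Y), (21,X), (22,X), (22,Y), (23,X), (25,Y), (26,Y), (30,X), (30,Y)
ranks: 6->1, 15->2, 16->3, 18->4, 19->5.5, 19->5.5, 20->7, 21->8, 22->9.5, 22->9.5, 23->11, 25->12, 26->13, 30->14.5, 30->14.5
Step 2: Rank sum for X: R1 = 2 + 3 + 5.5 + 8 + 9.5 + 11 + 14.5 = 53.5.
Step 3: U_X = R1 - n1(n1+1)/2 = 53.5 - 7*8/2 = 53.5 - 28 = 25.5.
       U_Y = n1*n2 - U_X = 56 - 25.5 = 30.5.
Step 4: Ties are present, so use the tie-corrected normal approximation (with continuity correction) for the p-value.
Step 5: p-value = 0.816478; compare to alpha = 0.1. fail to reject H0.

U_X = 25.5, p = 0.816478, fail to reject H0 at alpha = 0.1.


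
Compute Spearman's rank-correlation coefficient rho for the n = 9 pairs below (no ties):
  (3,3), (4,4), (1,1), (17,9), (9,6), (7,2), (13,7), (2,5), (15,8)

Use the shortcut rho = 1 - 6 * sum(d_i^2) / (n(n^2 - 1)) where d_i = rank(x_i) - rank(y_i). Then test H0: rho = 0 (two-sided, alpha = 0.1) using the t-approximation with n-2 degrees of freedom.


Step 1: Rank x and y separately (midranks; no ties here).
rank(x): 3->3, 4->4, 1->1, 17->9, 9->6, 7->5, 13->7, 2->2, 15->8
rank(y): 3->3, 4->4, 1->1, 9->9, 6->6, 2->2, 7->7, 5->5, 8->8
Step 2: d_i = R_x(i) - R_y(i); compute d_i^2.
  (3-3)^2=0, (4-4)^2=0, (1-1)^2=0, (9-9)^2=0, (6-6)^2=0, (5-2)^2=9, (7-7)^2=0, (2-5)^2=9, (8-8)^2=0
sum(d^2) = 18.
Step 3: rho = 1 - 6*18 / (9*(9^2 - 1)) = 1 - 108/720 = 0.850000.
Step 4: Under H0, t = rho * sqrt((n-2)/(1-rho^2)) = 4.2691 ~ t(7).
Step 5: Two-sided p-value from the t-distribution with 7 df = 0.003705.
Step 6: alpha = 0.1. reject H0.

rho = 0.8500, p = 0.003705, reject H0 at alpha = 0.1.


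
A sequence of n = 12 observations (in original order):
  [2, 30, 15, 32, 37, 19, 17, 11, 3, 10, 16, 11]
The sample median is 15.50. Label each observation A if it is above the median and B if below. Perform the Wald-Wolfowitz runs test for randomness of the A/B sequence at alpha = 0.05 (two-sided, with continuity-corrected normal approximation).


Step 1: Compute median = 15.50; label A = above, B = below.
Labels in order: BABAAAABBBAB  (n_A = 6, n_B = 6)
Step 2: Count runs R = 7.
Step 3: Under H0 (random ordering), E[R] = 2*n_A*n_B/(n_A+n_B) + 1 = 2*6*6/12 + 1 = 7.0000.
        Var[R] = 2*n_A*n_B*(2*n_A*n_B - n_A - n_B) / ((n_A+n_B)^2 * (n_A+n_B-1)) = 4320/1584 = 2.7273.
        SD[R] = 1.6514.
Step 4: R = E[R], so z = 0 with no continuity correction.
Step 5: Two-sided p-value via normal approximation = 2*(1 - Phi(|z|)) = 1.000000.
Step 6: alpha = 0.05. fail to reject H0.

R = 7, z = 0.0000, p = 1.000000, fail to reject H0.


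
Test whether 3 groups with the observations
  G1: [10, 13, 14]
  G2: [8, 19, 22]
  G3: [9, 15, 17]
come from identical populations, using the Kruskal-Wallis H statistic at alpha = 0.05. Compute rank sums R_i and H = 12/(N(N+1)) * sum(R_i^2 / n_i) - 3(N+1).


Step 1: Combine all N = 9 observations and assign midranks.
sorted (value, group, rank): (8,G2,1), (9,G3,2), (10,G1,3), (13,G1,4), (14,G1,5), (15,G3,6), (17,G3,7), (19,G2,8), (22,G2,9)
Step 2: Sum ranks within each group.
R_1 = 12 (n_1 = 3)
R_2 = 18 (n_2 = 3)
R_3 = 15 (n_3 = 3)
Step 3: H = 12/(N(N+1)) * sum(R_i^2/n_i) - 3(N+1)
     = 12/(9*10) * (12^2/3 + 18^2/3 + 15^2/3) - 3*10
     = 0.133333 * 231 - 30
     = 0.800000.
Step 4: No ties, so H is used without correction.
Step 5: Under H0, H ~ chi^2(2); p-value = 0.670320.
Step 6: alpha = 0.05. fail to reject H0.

H = 0.8000, df = 2, p = 0.670320, fail to reject H0.


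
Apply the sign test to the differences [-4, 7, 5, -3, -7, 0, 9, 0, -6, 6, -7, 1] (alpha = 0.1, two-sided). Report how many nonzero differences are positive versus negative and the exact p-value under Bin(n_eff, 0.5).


Step 1: Discard zero differences. Original n = 12; n_eff = number of nonzero differences = 10.
Nonzero differences (with sign): -4, +7, +5, -3, -7, +9, -6, +6, -7, +1
Step 2: Count signs: positive = 5, negative = 5.
Step 3: Under H0: P(positive) = 0.5, so the number of positives S ~ Bin(10, 0.5).
Step 4: Two-sided exact p-value = sum of Bin(10,0.5) probabilities at or below the observed probability = 1.000000.
Step 5: alpha = 0.1. fail to reject H0.

n_eff = 10, pos = 5, neg = 5, p = 1.000000, fail to reject H0.


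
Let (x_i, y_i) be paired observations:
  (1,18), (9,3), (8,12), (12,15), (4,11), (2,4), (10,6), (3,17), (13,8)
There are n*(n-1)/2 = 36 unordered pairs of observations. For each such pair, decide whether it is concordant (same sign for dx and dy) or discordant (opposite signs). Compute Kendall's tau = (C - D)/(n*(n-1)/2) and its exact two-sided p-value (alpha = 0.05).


Step 1: Enumerate the 36 unordered pairs (i,j) with i<j and classify each by sign(x_j-x_i) * sign(y_j-y_i).
  (1,2):dx=+8,dy=-15->D; (1,3):dx=+7,dy=-6->D; (1,4):dx=+11,dy=-3->D; (1,5):dx=+3,dy=-7->D
  (1,6):dx=+1,dy=-14->D; (1,7):dx=+9,dy=-12->D; (1,8):dx=+2,dy=-1->D; (1,9):dx=+12,dy=-10->D
  (2,3):dx=-1,dy=+9->D; (2,4):dx=+3,dy=+12->C; (2,5):dx=-5,dy=+8->D; (2,6):dx=-7,dy=+1->D
  (2,7):dx=+1,dy=+3->C; (2,8):dx=-6,dy=+14->D; (2,9):dx=+4,dy=+5->C; (3,4):dx=+4,dy=+3->C
  (3,5):dx=-4,dy=-1->C; (3,6):dx=-6,dy=-8->C; (3,7):dx=+2,dy=-6->D; (3,8):dx=-5,dy=+5->D
  (3,9):dx=+5,dy=-4->D; (4,5):dx=-8,dy=-4->C; (4,6):dx=-10,dy=-11->C; (4,7):dx=-2,dy=-9->C
  (4,8):dx=-9,dy=+2->D; (4,9):dx=+1,dy=-7->D; (5,6):dx=-2,dy=-7->C; (5,7):dx=+6,dy=-5->D
  (5,8):dx=-1,dy=+6->D; (5,9):dx=+9,dy=-3->D; (6,7):dx=+8,dy=+2->C; (6,8):dx=+1,dy=+13->C
  (6,9):dx=+11,dy=+4->C; (7,8):dx=-7,dy=+11->D; (7,9):dx=+3,dy=+2->C; (8,9):dx=+10,dy=-9->D
Step 2: C = 14, D = 22, total pairs = 36.
Step 3: tau = (C - D)/(n(n-1)/2) = (14 - 22)/36 = -0.222222.
Step 4: Exact two-sided p-value (enumerate n! = 362880 permutations of y under H0): p = 0.476709.
Step 5: alpha = 0.05. fail to reject H0.

tau_b = -0.2222 (C=14, D=22), p = 0.476709, fail to reject H0.


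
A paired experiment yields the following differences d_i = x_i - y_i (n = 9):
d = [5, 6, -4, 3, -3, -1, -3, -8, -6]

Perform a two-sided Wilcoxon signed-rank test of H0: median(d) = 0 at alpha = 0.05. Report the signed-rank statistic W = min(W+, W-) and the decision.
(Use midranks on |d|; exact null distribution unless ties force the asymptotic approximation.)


Step 1: Drop any zero differences (none here) and take |d_i|.
|d| = [5, 6, 4, 3, 3, 1, 3, 8, 6]
Step 2: Midrank |d_i| (ties get averaged ranks).
ranks: |5|->6, |6|->7.5, |4|->5, |3|->3, |3|->3, |1|->1, |3|->3, |8|->9, |6|->7.5
Step 3: Attach original signs; sum ranks with positive sign and with negative sign.
W+ = 6 + 7.5 + 3 = 16.5
W- = 5 + 3 + 1 + 3 + 9 + 7.5 = 28.5
(Check: W+ + W- = 45 should equal n(n+1)/2 = 45.)
Step 4: Test statistic W = min(W+, W-) = 16.5.
Step 5: Ties in |d|, so use the tie-corrected normal approximation.
        E[W] = n(n+1)/4 = 9*10/4 = 22.5.
        Tie groups: |d|=3 (t=3), |d|=6 (t=2); sum(t^3 - t) = 30.
        Var[W] = n(n+1)(2n+1)/24 - sum(t^3-t)/48 = 1710/24 - 30/48 = 70.625.
        z = (W - E[W]) / sqrt(Var[W]) = (16.5 - 22.5) / 8.4039 = -0.7140.
        Two-sided p = 2*Phi(z) = 0.475254.
Step 6: alpha = 0.05. fail to reject H0.

W+ = 16.5, W- = 28.5, W = min = 16.5, p = 0.475254, fail to reject H0.


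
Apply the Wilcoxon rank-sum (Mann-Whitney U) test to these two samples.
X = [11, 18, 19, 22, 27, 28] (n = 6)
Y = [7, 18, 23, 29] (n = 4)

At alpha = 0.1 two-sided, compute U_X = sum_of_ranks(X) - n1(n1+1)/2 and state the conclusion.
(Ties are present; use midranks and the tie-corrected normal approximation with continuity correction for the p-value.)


Step 1: Combine and sort all 10 observations; assign midranks.
sorted (value, group): (7,Y), (11,X), (18,X), (18,Y), (19,X), (22,X), (23,Y), (27,X), (28,X), (29,Y)
ranks: 7->1, 11->2, 18->3.5, 18->3.5, 19->5, 22->6, 23->7, 27->8, 28->9, 29->10
Step 2: Rank sum for X: R1 = 2 + 3.5 + 5 + 6 + 8 + 9 = 33.5.
Step 3: U_X = R1 - n1(n1+1)/2 = 33.5 - 6*7/2 = 33.5 - 21 = 12.5.
       U_Y = n1*n2 - U_X = 24 - 12.5 = 11.5.
Step 4: Ties are present, so use the tie-corrected normal approximation (with continuity correction) for the p-value.
Step 5: p-value = 1.000000; compare to alpha = 0.1. fail to reject H0.

U_X = 12.5, p = 1.000000, fail to reject H0 at alpha = 0.1.


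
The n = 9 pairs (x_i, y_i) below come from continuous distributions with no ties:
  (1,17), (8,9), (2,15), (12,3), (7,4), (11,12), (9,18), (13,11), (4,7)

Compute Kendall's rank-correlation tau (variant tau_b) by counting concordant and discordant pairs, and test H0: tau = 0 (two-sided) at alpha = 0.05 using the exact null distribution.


Step 1: Enumerate the 36 unordered pairs (i,j) with i<j and classify each by sign(x_j-x_i) * sign(y_j-y_i).
  (1,2):dx=+7,dy=-8->D; (1,3):dx=+1,dy=-2->D; (1,4):dx=+11,dy=-14->D; (1,5):dx=+6,dy=-13->D
  (1,6):dx=+10,dy=-5->D; (1,7):dx=+8,dy=+1->C; (1,8):dx=+12,dy=-6->D; (1,9):dx=+3,dy=-10->D
  (2,3):dx=-6,dy=+6->D; (2,4):dx=+4,dy=-6->D; (2,5):dx=-1,dy=-5->C; (2,6):dx=+3,dy=+3->C
  (2,7):dx=+1,dy=+9->C; (2,8):dx=+5,dy=+2->C; (2,9):dx=-4,dy=-2->C; (3,4):dx=+10,dy=-12->D
  (3,5):dx=+5,dy=-11->D; (3,6):dx=+9,dy=-3->D; (3,7):dx=+7,dy=+3->C; (3,8):dx=+11,dy=-4->D
  (3,9):dx=+2,dy=-8->D; (4,5):dx=-5,dy=+1->D; (4,6):dx=-1,dy=+9->D; (4,7):dx=-3,dy=+15->D
  (4,8):dx=+1,dy=+8->C; (4,9):dx=-8,dy=+4->D; (5,6):dx=+4,dy=+8->C; (5,7):dx=+2,dy=+14->C
  (5,8):dx=+6,dy=+7->C; (5,9):dx=-3,dy=+3->D; (6,7):dx=-2,dy=+6->D; (6,8):dx=+2,dy=-1->D
  (6,9):dx=-7,dy=-5->C; (7,8):dx=+4,dy=-7->D; (7,9):dx=-5,dy=-11->C; (8,9):dx=-9,dy=-4->C
Step 2: C = 14, D = 22, total pairs = 36.
Step 3: tau = (C - D)/(n(n-1)/2) = (14 - 22)/36 = -0.222222.
Step 4: Exact two-sided p-value (enumerate n! = 362880 permutations of y under H0): p = 0.476709.
Step 5: alpha = 0.05. fail to reject H0.

tau_b = -0.2222 (C=14, D=22), p = 0.476709, fail to reject H0.


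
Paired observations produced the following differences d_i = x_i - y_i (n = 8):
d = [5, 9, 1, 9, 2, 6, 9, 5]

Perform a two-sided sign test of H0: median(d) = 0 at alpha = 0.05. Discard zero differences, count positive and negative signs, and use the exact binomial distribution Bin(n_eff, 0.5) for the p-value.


Step 1: Discard zero differences. Original n = 8; n_eff = number of nonzero differences = 8.
Nonzero differences (with sign): +5, +9, +1, +9, +2, +6, +9, +5
Step 2: Count signs: positive = 8, negative = 0.
Step 3: Under H0: P(positive) = 0.5, so the number of positives S ~ Bin(8, 0.5).
Step 4: Two-sided exact p-value = sum of Bin(8,0.5) probabilities at or below the observed probability = 0.007812.
Step 5: alpha = 0.05. reject H0.

n_eff = 8, pos = 8, neg = 0, p = 0.007812, reject H0.


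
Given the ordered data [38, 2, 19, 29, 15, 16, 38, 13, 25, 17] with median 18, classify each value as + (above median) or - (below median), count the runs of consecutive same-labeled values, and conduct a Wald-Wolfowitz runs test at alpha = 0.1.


Step 1: Compute median = 18; label A = above, B = below.
Labels in order: ABAABBABAB  (n_A = 5, n_B = 5)
Step 2: Count runs R = 8.
Step 3: Under H0 (random ordering), E[R] = 2*n_A*n_B/(n_A+n_B) + 1 = 2*5*5/10 + 1 = 6.0000.
        Var[R] = 2*n_A*n_B*(2*n_A*n_B - n_A - n_B) / ((n_A+n_B)^2 * (n_A+n_B-1)) = 2000/900 = 2.2222.
        SD[R] = 1.4907.
Step 4: Continuity-corrected z = (R - 0.5 - E[R]) / SD[R] = (8 - 0.5 - 6.0000) / 1.4907 = 1.0062.
Step 5: Two-sided p-value via normal approximation = 2*(1 - Phi(|z|)) = 0.314305.
Step 6: alpha = 0.1. fail to reject H0.

R = 8, z = 1.0062, p = 0.314305, fail to reject H0.


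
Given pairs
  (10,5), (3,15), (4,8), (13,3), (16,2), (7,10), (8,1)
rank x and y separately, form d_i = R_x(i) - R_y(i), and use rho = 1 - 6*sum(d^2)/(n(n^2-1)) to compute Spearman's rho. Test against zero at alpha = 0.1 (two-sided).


Step 1: Rank x and y separately (midranks; no ties here).
rank(x): 10->5, 3->1, 4->2, 13->6, 16->7, 7->3, 8->4
rank(y): 5->4, 15->7, 8->5, 3->3, 2->2, 10->6, 1->1
Step 2: d_i = R_x(i) - R_y(i); compute d_i^2.
  (5-4)^2=1, (1-7)^2=36, (2-5)^2=9, (6-3)^2=9, (7-2)^2=25, (3-6)^2=9, (4-1)^2=9
sum(d^2) = 98.
Step 3: rho = 1 - 6*98 / (7*(7^2 - 1)) = 1 - 588/336 = -0.750000.
Step 4: Under H0, t = rho * sqrt((n-2)/(1-rho^2)) = -2.5355 ~ t(5).
Step 5: Two-sided p-value from the t-distribution with 5 df = 0.052181.
Step 6: alpha = 0.1. reject H0.

rho = -0.7500, p = 0.052181, reject H0 at alpha = 0.1.


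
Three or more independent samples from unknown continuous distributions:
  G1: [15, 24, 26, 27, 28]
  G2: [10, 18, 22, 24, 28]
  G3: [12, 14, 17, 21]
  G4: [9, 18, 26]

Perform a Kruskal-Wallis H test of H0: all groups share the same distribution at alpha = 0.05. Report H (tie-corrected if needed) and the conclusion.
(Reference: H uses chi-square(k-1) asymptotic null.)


Step 1: Combine all N = 17 observations and assign midranks.
sorted (value, group, rank): (9,G4,1), (10,G2,2), (12,G3,3), (14,G3,4), (15,G1,5), (17,G3,6), (18,G2,7.5), (18,G4,7.5), (21,G3,9), (22,G2,10), (24,G1,11.5), (24,G2,11.5), (26,G1,13.5), (26,G4,13.5), (27,G1,15), (28,G1,16.5), (28,G2,16.5)
Step 2: Sum ranks within each group.
R_1 = 61.5 (n_1 = 5)
R_2 = 47.5 (n_2 = 5)
R_3 = 22 (n_3 = 4)
R_4 = 22 (n_4 = 3)
Step 3: H = 12/(N(N+1)) * sum(R_i^2/n_i) - 3(N+1)
     = 12/(17*18) * (61.5^2/5 + 47.5^2/5 + 22^2/4 + 22^2/3) - 3*18
     = 0.039216 * 1490.03 - 54
     = 4.432680.
Step 4: Ties present; correction factor C = 1 - 24/(17^3 - 17) = 0.995098. Corrected H = 4.432680 / 0.995098 = 4.454516.
Step 5: Under H0, H ~ chi^2(3); p-value = 0.216383.
Step 6: alpha = 0.05. fail to reject H0.

H = 4.4545, df = 3, p = 0.216383, fail to reject H0.


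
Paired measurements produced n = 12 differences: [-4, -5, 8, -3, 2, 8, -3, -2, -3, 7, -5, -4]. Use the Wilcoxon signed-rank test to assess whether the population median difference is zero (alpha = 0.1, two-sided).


Step 1: Drop any zero differences (none here) and take |d_i|.
|d| = [4, 5, 8, 3, 2, 8, 3, 2, 3, 7, 5, 4]
Step 2: Midrank |d_i| (ties get averaged ranks).
ranks: |4|->6.5, |5|->8.5, |8|->11.5, |3|->4, |2|->1.5, |8|->11.5, |3|->4, |2|->1.5, |3|->4, |7|->10, |5|->8.5, |4|->6.5
Step 3: Attach original signs; sum ranks with positive sign and with negative sign.
W+ = 11.5 + 1.5 + 11.5 + 10 = 34.5
W- = 6.5 + 8.5 + 4 + 4 + 1.5 + 4 + 8.5 + 6.5 = 43.5
(Check: W+ + W- = 78 should equal n(n+1)/2 = 78.)
Step 4: Test statistic W = min(W+, W-) = 34.5.
Step 5: Ties in |d|, so use the tie-corrected normal approximation.
        E[W] = n(n+1)/4 = 12*13/4 = 39.
        Tie groups: |d|=2 (t=2), |d|=3 (t=3), |d|=4 (t=2), |d|=5 (t=2), |d|=8 (t=2); sum(t^3 - t) = 48.
        Var[W] = n(n+1)(2n+1)/24 - sum(t^3-t)/48 = 3900/24 - 48/48 = 161.5.
        z = (W - E[W]) / sqrt(Var[W]) = (34.5 - 39) / 12.7083 = -0.3541.
        Two-sided p = 2*Phi(z) = 0.723264.
Step 6: alpha = 0.1. fail to reject H0.

W+ = 34.5, W- = 43.5, W = min = 34.5, p = 0.723264, fail to reject H0.


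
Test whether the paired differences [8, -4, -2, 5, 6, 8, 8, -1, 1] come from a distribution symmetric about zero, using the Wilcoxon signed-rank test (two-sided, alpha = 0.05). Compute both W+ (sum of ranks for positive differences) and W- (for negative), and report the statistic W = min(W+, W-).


Step 1: Drop any zero differences (none here) and take |d_i|.
|d| = [8, 4, 2, 5, 6, 8, 8, 1, 1]
Step 2: Midrank |d_i| (ties get averaged ranks).
ranks: |8|->8, |4|->4, |2|->3, |5|->5, |6|->6, |8|->8, |8|->8, |1|->1.5, |1|->1.5
Step 3: Attach original signs; sum ranks with positive sign and with negative sign.
W+ = 8 + 5 + 6 + 8 + 8 + 1.5 = 36.5
W- = 4 + 3 + 1.5 = 8.5
(Check: W+ + W- = 45 should equal n(n+1)/2 = 45.)
Step 4: Test statistic W = min(W+, W-) = 8.5.
Step 5: Ties in |d|, so use the tie-corrected normal approximation.
        E[W] = n(n+1)/4 = 9*10/4 = 22.5.
        Tie groups: |d|=1 (t=2), |d|=8 (t=3); sum(t^3 - t) = 30.
        Var[W] = n(n+1)(2n+1)/24 - sum(t^3-t)/48 = 1710/24 - 30/48 = 70.625.
        z = (W - E[W]) / sqrt(Var[W]) = (8.5 - 22.5) / 8.4039 = -1.6659.
        Two-sided p = 2*Phi(z) = 0.095733.
Step 6: alpha = 0.05. fail to reject H0.

W+ = 36.5, W- = 8.5, W = min = 8.5, p = 0.095733, fail to reject H0.


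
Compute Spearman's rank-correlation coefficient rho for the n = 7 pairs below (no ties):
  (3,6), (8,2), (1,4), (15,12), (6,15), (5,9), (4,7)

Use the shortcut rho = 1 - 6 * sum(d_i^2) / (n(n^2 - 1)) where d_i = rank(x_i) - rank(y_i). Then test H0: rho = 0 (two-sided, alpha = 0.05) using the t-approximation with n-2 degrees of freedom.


Step 1: Rank x and y separately (midranks; no ties here).
rank(x): 3->2, 8->6, 1->1, 15->7, 6->5, 5->4, 4->3
rank(y): 6->3, 2->1, 4->2, 12->6, 15->7, 9->5, 7->4
Step 2: d_i = R_x(i) - R_y(i); compute d_i^2.
  (2-3)^2=1, (6-1)^2=25, (1-2)^2=1, (7-6)^2=1, (5-7)^2=4, (4-5)^2=1, (3-4)^2=1
sum(d^2) = 34.
Step 3: rho = 1 - 6*34 / (7*(7^2 - 1)) = 1 - 204/336 = 0.392857.
Step 4: Under H0, t = rho * sqrt((n-2)/(1-rho^2)) = 0.9553 ~ t(5).
Step 5: Two-sided p-value from the t-distribution with 5 df = 0.383317.
Step 6: alpha = 0.05. fail to reject H0.

rho = 0.3929, p = 0.383317, fail to reject H0 at alpha = 0.05.


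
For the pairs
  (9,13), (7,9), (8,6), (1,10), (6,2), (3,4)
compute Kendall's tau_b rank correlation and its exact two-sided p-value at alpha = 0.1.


Step 1: Enumerate the 15 unordered pairs (i,j) with i<j and classify each by sign(x_j-x_i) * sign(y_j-y_i).
  (1,2):dx=-2,dy=-4->C; (1,3):dx=-1,dy=-7->C; (1,4):dx=-8,dy=-3->C; (1,5):dx=-3,dy=-11->C
  (1,6):dx=-6,dy=-9->C; (2,3):dx=+1,dy=-3->D; (2,4):dx=-6,dy=+1->D; (2,5):dx=-1,dy=-7->C
  (2,6):dx=-4,dy=-5->C; (3,4):dx=-7,dy=+4->D; (3,5):dx=-2,dy=-4->C; (3,6):dx=-5,dy=-2->C
  (4,5):dx=+5,dy=-8->D; (4,6):dx=+2,dy=-6->D; (5,6):dx=-3,dy=+2->D
Step 2: C = 9, D = 6, total pairs = 15.
Step 3: tau = (C - D)/(n(n-1)/2) = (9 - 6)/15 = 0.200000.
Step 4: Exact two-sided p-value (enumerate n! = 720 permutations of y under H0): p = 0.719444.
Step 5: alpha = 0.1. fail to reject H0.

tau_b = 0.2000 (C=9, D=6), p = 0.719444, fail to reject H0.


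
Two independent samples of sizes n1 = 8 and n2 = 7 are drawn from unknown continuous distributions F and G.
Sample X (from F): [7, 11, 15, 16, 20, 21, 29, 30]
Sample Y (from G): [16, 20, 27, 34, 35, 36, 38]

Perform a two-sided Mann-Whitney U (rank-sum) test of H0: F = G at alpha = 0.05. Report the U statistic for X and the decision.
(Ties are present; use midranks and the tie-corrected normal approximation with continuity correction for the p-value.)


Step 1: Combine and sort all 15 observations; assign midranks.
sorted (value, group): (7,X), (11,X), (15,X), (16,X), (16,Y), (20,X), (20,Y), (21,X), (27,Y), (29,X), (30,X), (34,Y), (35,Y), (36,Y), (38,Y)
ranks: 7->1, 11->2, 15->3, 16->4.5, 16->4.5, 20->6.5, 20->6.5, 21->8, 27->9, 29->10, 30->11, 34->12, 35->13, 36->14, 38->15
Step 2: Rank sum for X: R1 = 1 + 2 + 3 + 4.5 + 6.5 + 8 + 10 + 11 = 46.
Step 3: U_X = R1 - n1(n1+1)/2 = 46 - 8*9/2 = 46 - 36 = 10.
       U_Y = n1*n2 - U_X = 56 - 10 = 46.
Step 4: Ties are present, so use the tie-corrected normal approximation (with continuity correction) for the p-value.
Step 5: p-value = 0.042473; compare to alpha = 0.05. reject H0.

U_X = 10, p = 0.042473, reject H0 at alpha = 0.05.


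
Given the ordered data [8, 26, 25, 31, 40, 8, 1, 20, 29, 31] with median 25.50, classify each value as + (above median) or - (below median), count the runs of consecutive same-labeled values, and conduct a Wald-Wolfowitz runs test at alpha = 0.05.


Step 1: Compute median = 25.50; label A = above, B = below.
Labels in order: BABAABBBAA  (n_A = 5, n_B = 5)
Step 2: Count runs R = 6.
Step 3: Under H0 (random ordering), E[R] = 2*n_A*n_B/(n_A+n_B) + 1 = 2*5*5/10 + 1 = 6.0000.
        Var[R] = 2*n_A*n_B*(2*n_A*n_B - n_A - n_B) / ((n_A+n_B)^2 * (n_A+n_B-1)) = 2000/900 = 2.2222.
        SD[R] = 1.4907.
Step 4: R = E[R], so z = 0 with no continuity correction.
Step 5: Two-sided p-value via normal approximation = 2*(1 - Phi(|z|)) = 1.000000.
Step 6: alpha = 0.05. fail to reject H0.

R = 6, z = 0.0000, p = 1.000000, fail to reject H0.


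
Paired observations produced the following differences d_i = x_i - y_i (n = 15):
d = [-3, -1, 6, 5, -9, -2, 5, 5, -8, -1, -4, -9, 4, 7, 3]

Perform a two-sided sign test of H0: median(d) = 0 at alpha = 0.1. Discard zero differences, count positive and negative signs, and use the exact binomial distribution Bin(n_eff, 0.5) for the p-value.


Step 1: Discard zero differences. Original n = 15; n_eff = number of nonzero differences = 15.
Nonzero differences (with sign): -3, -1, +6, +5, -9, -2, +5, +5, -8, -1, -4, -9, +4, +7, +3
Step 2: Count signs: positive = 7, negative = 8.
Step 3: Under H0: P(positive) = 0.5, so the number of positives S ~ Bin(15, 0.5).
Step 4: Two-sided exact p-value = sum of Bin(15,0.5) probabilities at or below the observed probability = 1.000000.
Step 5: alpha = 0.1. fail to reject H0.

n_eff = 15, pos = 7, neg = 8, p = 1.000000, fail to reject H0.


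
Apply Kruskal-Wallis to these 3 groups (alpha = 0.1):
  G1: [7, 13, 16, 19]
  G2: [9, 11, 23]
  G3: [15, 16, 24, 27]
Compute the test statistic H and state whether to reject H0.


Step 1: Combine all N = 11 observations and assign midranks.
sorted (value, group, rank): (7,G1,1), (9,G2,2), (11,G2,3), (13,G1,4), (15,G3,5), (16,G1,6.5), (16,G3,6.5), (19,G1,8), (23,G2,9), (24,G3,10), (27,G3,11)
Step 2: Sum ranks within each group.
R_1 = 19.5 (n_1 = 4)
R_2 = 14 (n_2 = 3)
R_3 = 32.5 (n_3 = 4)
Step 3: H = 12/(N(N+1)) * sum(R_i^2/n_i) - 3(N+1)
     = 12/(11*12) * (19.5^2/4 + 14^2/3 + 32.5^2/4) - 3*12
     = 0.090909 * 424.458 - 36
     = 2.587121.
Step 4: Ties present; correction factor C = 1 - 6/(11^3 - 11) = 0.995455. Corrected H = 2.587121 / 0.995455 = 2.598935.
Step 5: Under H0, H ~ chi^2(2); p-value = 0.272677.
Step 6: alpha = 0.1. fail to reject H0.

H = 2.5989, df = 2, p = 0.272677, fail to reject H0.


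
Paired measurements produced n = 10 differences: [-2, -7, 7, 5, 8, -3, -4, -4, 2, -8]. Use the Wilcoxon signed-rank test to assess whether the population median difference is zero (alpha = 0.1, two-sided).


Step 1: Drop any zero differences (none here) and take |d_i|.
|d| = [2, 7, 7, 5, 8, 3, 4, 4, 2, 8]
Step 2: Midrank |d_i| (ties get averaged ranks).
ranks: |2|->1.5, |7|->7.5, |7|->7.5, |5|->6, |8|->9.5, |3|->3, |4|->4.5, |4|->4.5, |2|->1.5, |8|->9.5
Step 3: Attach original signs; sum ranks with positive sign and with negative sign.
W+ = 7.5 + 6 + 9.5 + 1.5 = 24.5
W- = 1.5 + 7.5 + 3 + 4.5 + 4.5 + 9.5 = 30.5
(Check: W+ + W- = 55 should equal n(n+1)/2 = 55.)
Step 4: Test statistic W = min(W+, W-) = 24.5.
Step 5: Ties in |d|, so use the tie-corrected normal approximation.
        E[W] = n(n+1)/4 = 10*11/4 = 27.5.
        Tie groups: |d|=2 (t=2), |d|=4 (t=2), |d|=7 (t=2), |d|=8 (t=2); sum(t^3 - t) = 24.
        Var[W] = n(n+1)(2n+1)/24 - sum(t^3-t)/48 = 2310/24 - 24/48 = 95.75.
        z = (W - E[W]) / sqrt(Var[W]) = (24.5 - 27.5) / 9.7852 = -0.3066.
        Two-sided p = 2*Phi(z) = 0.759159.
Step 6: alpha = 0.1. fail to reject H0.

W+ = 24.5, W- = 30.5, W = min = 24.5, p = 0.759159, fail to reject H0.


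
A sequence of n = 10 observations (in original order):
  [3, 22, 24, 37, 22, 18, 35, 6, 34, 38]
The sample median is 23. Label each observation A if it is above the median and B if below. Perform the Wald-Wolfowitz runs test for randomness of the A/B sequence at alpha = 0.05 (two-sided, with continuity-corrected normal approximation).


Step 1: Compute median = 23; label A = above, B = below.
Labels in order: BBAABBABAA  (n_A = 5, n_B = 5)
Step 2: Count runs R = 6.
Step 3: Under H0 (random ordering), E[R] = 2*n_A*n_B/(n_A+n_B) + 1 = 2*5*5/10 + 1 = 6.0000.
        Var[R] = 2*n_A*n_B*(2*n_A*n_B - n_A - n_B) / ((n_A+n_B)^2 * (n_A+n_B-1)) = 2000/900 = 2.2222.
        SD[R] = 1.4907.
Step 4: R = E[R], so z = 0 with no continuity correction.
Step 5: Two-sided p-value via normal approximation = 2*(1 - Phi(|z|)) = 1.000000.
Step 6: alpha = 0.05. fail to reject H0.

R = 6, z = 0.0000, p = 1.000000, fail to reject H0.


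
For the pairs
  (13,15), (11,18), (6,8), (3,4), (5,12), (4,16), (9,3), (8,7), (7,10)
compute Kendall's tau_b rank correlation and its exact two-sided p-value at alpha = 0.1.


Step 1: Enumerate the 36 unordered pairs (i,j) with i<j and classify each by sign(x_j-x_i) * sign(y_j-y_i).
  (1,2):dx=-2,dy=+3->D; (1,3):dx=-7,dy=-7->C; (1,4):dx=-10,dy=-11->C; (1,5):dx=-8,dy=-3->C
  (1,6):dx=-9,dy=+1->D; (1,7):dx=-4,dy=-12->C; (1,8):dx=-5,dy=-8->C; (1,9):dx=-6,dy=-5->C
  (2,3):dx=-5,dy=-10->C; (2,4):dx=-8,dy=-14->C; (2,5):dx=-6,dy=-6->C; (2,6):dx=-7,dy=-2->C
  (2,7):dx=-2,dy=-15->C; (2,8):dx=-3,dy=-11->C; (2,9):dx=-4,dy=-8->C; (3,4):dx=-3,dy=-4->C
  (3,5):dx=-1,dy=+4->D; (3,6):dx=-2,dy=+8->D; (3,7):dx=+3,dy=-5->D; (3,8):dx=+2,dy=-1->D
  (3,9):dx=+1,dy=+2->C; (4,5):dx=+2,dy=+8->C; (4,6):dx=+1,dy=+12->C; (4,7):dx=+6,dy=-1->D
  (4,8):dx=+5,dy=+3->C; (4,9):dx=+4,dy=+6->C; (5,6):dx=-1,dy=+4->D; (5,7):dx=+4,dy=-9->D
  (5,8):dx=+3,dy=-5->D; (5,9):dx=+2,dy=-2->D; (6,7):dx=+5,dy=-13->D; (6,8):dx=+4,dy=-9->D
  (6,9):dx=+3,dy=-6->D; (7,8):dx=-1,dy=+4->D; (7,9):dx=-2,dy=+7->D; (8,9):dx=-1,dy=+3->D
Step 2: C = 19, D = 17, total pairs = 36.
Step 3: tau = (C - D)/(n(n-1)/2) = (19 - 17)/36 = 0.055556.
Step 4: Exact two-sided p-value (enumerate n! = 362880 permutations of y under H0): p = 0.919455.
Step 5: alpha = 0.1. fail to reject H0.

tau_b = 0.0556 (C=19, D=17), p = 0.919455, fail to reject H0.


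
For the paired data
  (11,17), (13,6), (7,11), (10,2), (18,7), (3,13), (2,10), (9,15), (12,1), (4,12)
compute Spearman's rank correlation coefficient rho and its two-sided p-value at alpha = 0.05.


Step 1: Rank x and y separately (midranks; no ties here).
rank(x): 11->7, 13->9, 7->4, 10->6, 18->10, 3->2, 2->1, 9->5, 12->8, 4->3
rank(y): 17->10, 6->3, 11->6, 2->2, 7->4, 13->8, 10->5, 15->9, 1->1, 12->7
Step 2: d_i = R_x(i) - R_y(i); compute d_i^2.
  (7-10)^2=9, (9-3)^2=36, (4-6)^2=4, (6-2)^2=16, (10-4)^2=36, (2-8)^2=36, (1-5)^2=16, (5-9)^2=16, (8-1)^2=49, (3-7)^2=16
sum(d^2) = 234.
Step 3: rho = 1 - 6*234 / (10*(10^2 - 1)) = 1 - 1404/990 = -0.418182.
Step 4: Under H0, t = rho * sqrt((n-2)/(1-rho^2)) = -1.3021 ~ t(8).
Step 5: Two-sided p-value from the t-distribution with 8 df = 0.229113.
Step 6: alpha = 0.05. fail to reject H0.

rho = -0.4182, p = 0.229113, fail to reject H0 at alpha = 0.05.


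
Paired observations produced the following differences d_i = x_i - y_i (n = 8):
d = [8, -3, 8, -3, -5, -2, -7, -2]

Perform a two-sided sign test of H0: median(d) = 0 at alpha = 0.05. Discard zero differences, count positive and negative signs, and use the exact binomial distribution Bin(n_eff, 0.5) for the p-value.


Step 1: Discard zero differences. Original n = 8; n_eff = number of nonzero differences = 8.
Nonzero differences (with sign): +8, -3, +8, -3, -5, -2, -7, -2
Step 2: Count signs: positive = 2, negative = 6.
Step 3: Under H0: P(positive) = 0.5, so the number of positives S ~ Bin(8, 0.5).
Step 4: Two-sided exact p-value = sum of Bin(8,0.5) probabilities at or below the observed probability = 0.289062.
Step 5: alpha = 0.05. fail to reject H0.

n_eff = 8, pos = 2, neg = 6, p = 0.289062, fail to reject H0.


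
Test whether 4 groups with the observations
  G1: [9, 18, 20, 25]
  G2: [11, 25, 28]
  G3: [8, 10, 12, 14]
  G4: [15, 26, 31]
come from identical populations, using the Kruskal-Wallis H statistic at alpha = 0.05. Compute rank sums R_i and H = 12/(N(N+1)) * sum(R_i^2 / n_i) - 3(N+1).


Step 1: Combine all N = 14 observations and assign midranks.
sorted (value, group, rank): (8,G3,1), (9,G1,2), (10,G3,3), (11,G2,4), (12,G3,5), (14,G3,6), (15,G4,7), (18,G1,8), (20,G1,9), (25,G1,10.5), (25,G2,10.5), (26,G4,12), (28,G2,13), (31,G4,14)
Step 2: Sum ranks within each group.
R_1 = 29.5 (n_1 = 4)
R_2 = 27.5 (n_2 = 3)
R_3 = 15 (n_3 = 4)
R_4 = 33 (n_4 = 3)
Step 3: H = 12/(N(N+1)) * sum(R_i^2/n_i) - 3(N+1)
     = 12/(14*15) * (29.5^2/4 + 27.5^2/3 + 15^2/4 + 33^2/3) - 3*15
     = 0.057143 * 888.896 - 45
     = 5.794048.
Step 4: Ties present; correction factor C = 1 - 6/(14^3 - 14) = 0.997802. Corrected H = 5.794048 / 0.997802 = 5.806810.
Step 5: Under H0, H ~ chi^2(3); p-value = 0.121397.
Step 6: alpha = 0.05. fail to reject H0.

H = 5.8068, df = 3, p = 0.121397, fail to reject H0.


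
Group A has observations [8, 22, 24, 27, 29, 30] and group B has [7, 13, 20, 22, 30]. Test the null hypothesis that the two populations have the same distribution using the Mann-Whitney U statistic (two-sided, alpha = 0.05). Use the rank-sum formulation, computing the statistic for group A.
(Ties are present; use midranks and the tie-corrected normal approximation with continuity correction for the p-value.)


Step 1: Combine and sort all 11 observations; assign midranks.
sorted (value, group): (7,Y), (8,X), (13,Y), (20,Y), (22,X), (22,Y), (24,X), (27,X), (29,X), (30,X), (30,Y)
ranks: 7->1, 8->2, 13->3, 20->4, 22->5.5, 22->5.5, 24->7, 27->8, 29->9, 30->10.5, 30->10.5
Step 2: Rank sum for X: R1 = 2 + 5.5 + 7 + 8 + 9 + 10.5 = 42.
Step 3: U_X = R1 - n1(n1+1)/2 = 42 - 6*7/2 = 42 - 21 = 21.
       U_Y = n1*n2 - U_X = 30 - 21 = 9.
Step 4: Ties are present, so use the tie-corrected normal approximation (with continuity correction) for the p-value.
Step 5: p-value = 0.313093; compare to alpha = 0.05. fail to reject H0.

U_X = 21, p = 0.313093, fail to reject H0 at alpha = 0.05.


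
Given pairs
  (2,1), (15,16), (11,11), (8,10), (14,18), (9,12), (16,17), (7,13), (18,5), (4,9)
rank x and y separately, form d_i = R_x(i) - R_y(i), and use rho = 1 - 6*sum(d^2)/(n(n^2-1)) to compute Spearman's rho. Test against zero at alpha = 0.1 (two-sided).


Step 1: Rank x and y separately (midranks; no ties here).
rank(x): 2->1, 15->8, 11->6, 8->4, 14->7, 9->5, 16->9, 7->3, 18->10, 4->2
rank(y): 1->1, 16->8, 11->5, 10->4, 18->10, 12->6, 17->9, 13->7, 5->2, 9->3
Step 2: d_i = R_x(i) - R_y(i); compute d_i^2.
  (1-1)^2=0, (8-8)^2=0, (6-5)^2=1, (4-4)^2=0, (7-10)^2=9, (5-6)^2=1, (9-9)^2=0, (3-7)^2=16, (10-2)^2=64, (2-3)^2=1
sum(d^2) = 92.
Step 3: rho = 1 - 6*92 / (10*(10^2 - 1)) = 1 - 552/990 = 0.442424.
Step 4: Under H0, t = rho * sqrt((n-2)/(1-rho^2)) = 1.3954 ~ t(8).
Step 5: Two-sided p-value from the t-distribution with 8 df = 0.200423.
Step 6: alpha = 0.1. fail to reject H0.

rho = 0.4424, p = 0.200423, fail to reject H0 at alpha = 0.1.


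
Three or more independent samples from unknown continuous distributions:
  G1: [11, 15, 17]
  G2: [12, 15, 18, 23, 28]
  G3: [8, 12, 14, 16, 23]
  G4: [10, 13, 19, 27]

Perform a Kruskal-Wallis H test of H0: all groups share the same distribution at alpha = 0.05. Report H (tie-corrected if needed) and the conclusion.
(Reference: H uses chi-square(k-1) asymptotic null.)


Step 1: Combine all N = 17 observations and assign midranks.
sorted (value, group, rank): (8,G3,1), (10,G4,2), (11,G1,3), (12,G2,4.5), (12,G3,4.5), (13,G4,6), (14,G3,7), (15,G1,8.5), (15,G2,8.5), (16,G3,10), (17,G1,11), (18,G2,12), (19,G4,13), (23,G2,14.5), (23,G3,14.5), (27,G4,16), (28,G2,17)
Step 2: Sum ranks within each group.
R_1 = 22.5 (n_1 = 3)
R_2 = 56.5 (n_2 = 5)
R_3 = 37 (n_3 = 5)
R_4 = 37 (n_4 = 4)
Step 3: H = 12/(N(N+1)) * sum(R_i^2/n_i) - 3(N+1)
     = 12/(17*18) * (22.5^2/3 + 56.5^2/5 + 37^2/5 + 37^2/4) - 3*18
     = 0.039216 * 1423.25 - 54
     = 1.813725.
Step 4: Ties present; correction factor C = 1 - 18/(17^3 - 17) = 0.996324. Corrected H = 1.813725 / 0.996324 = 1.820418.
Step 5: Under H0, H ~ chi^2(3); p-value = 0.610502.
Step 6: alpha = 0.05. fail to reject H0.

H = 1.8204, df = 3, p = 0.610502, fail to reject H0.


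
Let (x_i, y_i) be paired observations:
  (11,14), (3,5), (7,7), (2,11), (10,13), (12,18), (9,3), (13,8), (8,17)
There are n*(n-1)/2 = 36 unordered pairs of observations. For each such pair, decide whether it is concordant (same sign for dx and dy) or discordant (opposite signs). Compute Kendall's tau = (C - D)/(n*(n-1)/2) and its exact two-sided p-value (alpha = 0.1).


Step 1: Enumerate the 36 unordered pairs (i,j) with i<j and classify each by sign(x_j-x_i) * sign(y_j-y_i).
  (1,2):dx=-8,dy=-9->C; (1,3):dx=-4,dy=-7->C; (1,4):dx=-9,dy=-3->C; (1,5):dx=-1,dy=-1->C
  (1,6):dx=+1,dy=+4->C; (1,7):dx=-2,dy=-11->C; (1,8):dx=+2,dy=-6->D; (1,9):dx=-3,dy=+3->D
  (2,3):dx=+4,dy=+2->C; (2,4):dx=-1,dy=+6->D; (2,5):dx=+7,dy=+8->C; (2,6):dx=+9,dy=+13->C
  (2,7):dx=+6,dy=-2->D; (2,8):dx=+10,dy=+3->C; (2,9):dx=+5,dy=+12->C; (3,4):dx=-5,dy=+4->D
  (3,5):dx=+3,dy=+6->C; (3,6):dx=+5,dy=+11->C; (3,7):dx=+2,dy=-4->D; (3,8):dx=+6,dy=+1->C
  (3,9):dx=+1,dy=+10->C; (4,5):dx=+8,dy=+2->C; (4,6):dx=+10,dy=+7->C; (4,7):dx=+7,dy=-8->D
  (4,8):dx=+11,dy=-3->D; (4,9):dx=+6,dy=+6->C; (5,6):dx=+2,dy=+5->C; (5,7):dx=-1,dy=-10->C
  (5,8):dx=+3,dy=-5->D; (5,9):dx=-2,dy=+4->D; (6,7):dx=-3,dy=-15->C; (6,8):dx=+1,dy=-10->D
  (6,9):dx=-4,dy=-1->C; (7,8):dx=+4,dy=+5->C; (7,9):dx=-1,dy=+14->D; (8,9):dx=-5,dy=+9->D
Step 2: C = 23, D = 13, total pairs = 36.
Step 3: tau = (C - D)/(n(n-1)/2) = (23 - 13)/36 = 0.277778.
Step 4: Exact two-sided p-value (enumerate n! = 362880 permutations of y under H0): p = 0.358488.
Step 5: alpha = 0.1. fail to reject H0.

tau_b = 0.2778 (C=23, D=13), p = 0.358488, fail to reject H0.


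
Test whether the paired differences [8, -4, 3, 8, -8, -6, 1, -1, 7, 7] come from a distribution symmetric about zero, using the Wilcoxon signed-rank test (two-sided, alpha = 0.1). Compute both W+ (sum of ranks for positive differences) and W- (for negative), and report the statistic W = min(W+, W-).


Step 1: Drop any zero differences (none here) and take |d_i|.
|d| = [8, 4, 3, 8, 8, 6, 1, 1, 7, 7]
Step 2: Midrank |d_i| (ties get averaged ranks).
ranks: |8|->9, |4|->4, |3|->3, |8|->9, |8|->9, |6|->5, |1|->1.5, |1|->1.5, |7|->6.5, |7|->6.5
Step 3: Attach original signs; sum ranks with positive sign and with negative sign.
W+ = 9 + 3 + 9 + 1.5 + 6.5 + 6.5 = 35.5
W- = 4 + 9 + 5 + 1.5 = 19.5
(Check: W+ + W- = 55 should equal n(n+1)/2 = 55.)
Step 4: Test statistic W = min(W+, W-) = 19.5.
Step 5: Ties in |d|, so use the tie-corrected normal approximation.
        E[W] = n(n+1)/4 = 10*11/4 = 27.5.
        Tie groups: |d|=1 (t=2), |d|=7 (t=2), |d|=8 (t=3); sum(t^3 - t) = 36.
        Var[W] = n(n+1)(2n+1)/24 - sum(t^3-t)/48 = 2310/24 - 36/48 = 95.5.
        z = (W - E[W]) / sqrt(Var[W]) = (19.5 - 27.5) / 9.7724 = -0.8186.
        Two-sided p = 2*Phi(z) = 0.412997.
Step 6: alpha = 0.1. fail to reject H0.

W+ = 35.5, W- = 19.5, W = min = 19.5, p = 0.412997, fail to reject H0.


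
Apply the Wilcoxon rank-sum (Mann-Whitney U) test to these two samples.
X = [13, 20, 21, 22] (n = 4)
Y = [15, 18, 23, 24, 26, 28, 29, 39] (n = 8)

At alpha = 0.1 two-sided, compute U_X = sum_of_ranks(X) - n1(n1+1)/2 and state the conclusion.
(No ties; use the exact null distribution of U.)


Step 1: Combine and sort all 12 observations; assign midranks.
sorted (value, group): (13,X), (15,Y), (18,Y), (20,X), (21,X), (22,X), (23,Y), (24,Y), (26,Y), (28,Y), (29,Y), (39,Y)
ranks: 13->1, 15->2, 18->3, 20->4, 21->5, 22->6, 23->7, 24->8, 26->9, 28->10, 29->11, 39->12
Step 2: Rank sum for X: R1 = 1 + 4 + 5 + 6 = 16.
Step 3: U_X = R1 - n1(n1+1)/2 = 16 - 4*5/2 = 16 - 10 = 6.
       U_Y = n1*n2 - U_X = 32 - 6 = 26.
Step 4: No ties, so the exact null distribution of U (based on enumerating the C(12,4) = 495 equally likely rank assignments) gives the two-sided p-value.
Step 5: p-value = 0.109091; compare to alpha = 0.1. fail to reject H0.

U_X = 6, p = 0.109091, fail to reject H0 at alpha = 0.1.


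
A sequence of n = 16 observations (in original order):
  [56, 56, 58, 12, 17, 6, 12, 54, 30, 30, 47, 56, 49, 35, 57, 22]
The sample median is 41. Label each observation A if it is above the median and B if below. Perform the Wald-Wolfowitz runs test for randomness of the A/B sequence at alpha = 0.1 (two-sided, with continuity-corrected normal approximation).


Step 1: Compute median = 41; label A = above, B = below.
Labels in order: AAABBBBABBAAABAB  (n_A = 8, n_B = 8)
Step 2: Count runs R = 8.
Step 3: Under H0 (random ordering), E[R] = 2*n_A*n_B/(n_A+n_B) + 1 = 2*8*8/16 + 1 = 9.0000.
        Var[R] = 2*n_A*n_B*(2*n_A*n_B - n_A - n_B) / ((n_A+n_B)^2 * (n_A+n_B-1)) = 14336/3840 = 3.7333.
        SD[R] = 1.9322.
Step 4: Continuity-corrected z = (R + 0.5 - E[R]) / SD[R] = (8 + 0.5 - 9.0000) / 1.9322 = -0.2588.
Step 5: Two-sided p-value via normal approximation = 2*(1 - Phi(|z|)) = 0.795809.
Step 6: alpha = 0.1. fail to reject H0.

R = 8, z = -0.2588, p = 0.795809, fail to reject H0.
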